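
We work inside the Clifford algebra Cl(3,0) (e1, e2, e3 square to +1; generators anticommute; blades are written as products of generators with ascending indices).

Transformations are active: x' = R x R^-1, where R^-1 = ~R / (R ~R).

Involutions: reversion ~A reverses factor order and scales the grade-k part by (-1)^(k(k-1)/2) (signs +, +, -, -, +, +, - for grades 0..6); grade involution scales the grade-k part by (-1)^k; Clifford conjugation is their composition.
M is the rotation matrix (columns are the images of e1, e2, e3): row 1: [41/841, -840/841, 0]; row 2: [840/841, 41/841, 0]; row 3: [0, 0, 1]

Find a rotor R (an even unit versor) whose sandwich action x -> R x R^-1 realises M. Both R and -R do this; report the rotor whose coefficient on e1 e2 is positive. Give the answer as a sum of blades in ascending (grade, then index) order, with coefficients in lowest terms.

Method: write R = a + b12*e1 e2 + b13*e1 e3 + b23*e2 e3 with a^2 + b12^2 + b13^2 + b23^2 = 1 (so R^-1 = ~R). Expanding the columns R e_j ~R gives tr M = 4a^2 - 1 and, from the antisymmetric part, M21 - M12 = -4a*b12, M13 - M31 = 4a*b13, M32 - M23 = -4a*b23.
Here tr M = 923/841, so a^2 = (1 + tr M)/4 = 441/841 and a = ±21/29. Taking a = 21/29: M21 - M12 = 1680/841, M13 - M31 = 0, M32 - M23 = 0, giving b12 = -20/29, b13 = 0, b23 = 0, i.e. R = 21/29 - 20/29*e1 e2.
Its e1 e2 coefficient is negative, so report the other preimage -R.
Answer: -21/29 + 20/29*e1 e2. Uniqueness: Spin(3) -> SO(3) maps R and -R to the same rotation of trace 923/841; fixing the sign of the e1 e2 coefficient removes the ambiguity.


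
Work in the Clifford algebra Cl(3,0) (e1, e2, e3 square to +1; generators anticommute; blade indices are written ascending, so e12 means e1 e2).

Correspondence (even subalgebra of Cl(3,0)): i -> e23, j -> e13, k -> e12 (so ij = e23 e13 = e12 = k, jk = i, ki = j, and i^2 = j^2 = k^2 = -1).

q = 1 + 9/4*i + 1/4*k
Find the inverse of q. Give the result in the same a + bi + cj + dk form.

In blades: q = 1 + 1/4*e12 + 9/4*e23.
With qbar = 1 - 1/4*e12 - 9/4*e23 (scalar fixed, mapped units negated), q qbar = 49/8 (the sum of squared coefficients), so q^-1 = qbar / (49/8) = 8/49 - 2/49*e12 - 18/49*e23; translating back:
Answer: 8/49 - 18/49*i - 2/49*k


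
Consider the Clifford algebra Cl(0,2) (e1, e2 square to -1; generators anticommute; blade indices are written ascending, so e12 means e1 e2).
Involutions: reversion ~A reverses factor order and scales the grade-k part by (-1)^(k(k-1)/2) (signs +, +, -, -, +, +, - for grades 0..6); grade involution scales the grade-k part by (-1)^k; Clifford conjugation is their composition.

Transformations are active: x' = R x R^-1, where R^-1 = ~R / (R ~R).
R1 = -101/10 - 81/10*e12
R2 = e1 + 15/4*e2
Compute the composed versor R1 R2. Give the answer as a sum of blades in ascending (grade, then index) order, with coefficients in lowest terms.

Distribute over the terms of R1 (each basis-blade product reordered to ascending indices, repeated generators contracted through their squares):
(-101/10) R2 = -101/10*e1 - 303/8*e2
(-81/10*e12) R2 = 243/8*e1 - 81/10*e2
Summing the partial products and collecting blades:
Answer: 811/40*e1 - 1839/40*e2


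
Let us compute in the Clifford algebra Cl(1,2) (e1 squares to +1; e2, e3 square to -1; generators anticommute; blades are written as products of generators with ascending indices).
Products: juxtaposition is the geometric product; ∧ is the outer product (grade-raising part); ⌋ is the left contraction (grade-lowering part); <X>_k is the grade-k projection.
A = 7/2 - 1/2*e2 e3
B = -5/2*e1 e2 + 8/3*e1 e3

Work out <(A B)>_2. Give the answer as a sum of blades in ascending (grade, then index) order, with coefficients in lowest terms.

step 1: -89/12*e1 e2 + 127/12*e1 e3
step 2: -89/12*e1 e2 + 127/12*e1 e3
Answer: -89/12*e1 e2 + 127/12*e1 e3


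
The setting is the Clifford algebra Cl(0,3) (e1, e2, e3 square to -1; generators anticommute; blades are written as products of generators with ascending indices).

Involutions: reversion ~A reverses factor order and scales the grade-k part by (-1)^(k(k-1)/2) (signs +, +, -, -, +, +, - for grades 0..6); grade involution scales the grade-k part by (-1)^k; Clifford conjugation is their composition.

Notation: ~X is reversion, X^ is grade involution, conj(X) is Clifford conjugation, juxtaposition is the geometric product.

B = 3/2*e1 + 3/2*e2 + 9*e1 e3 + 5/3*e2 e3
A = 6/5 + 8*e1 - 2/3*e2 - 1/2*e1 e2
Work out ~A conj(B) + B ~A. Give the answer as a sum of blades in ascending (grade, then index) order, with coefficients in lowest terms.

first term: 11 - 21/20*e1 - 51/20*e2 + 638/9*e3 - 13*e1 e2 - 299/30*e1 e3 - 13/2*e2 e3 - 58/3*e1 e2 e3
second term: -11 + 51/20*e1 + 21/20*e2 + 638/9*e3 - 13*e1 e2 + 349/30*e1 e3 - 5/2*e2 e3 + 58/3*e1 e2 e3
Answer: 3/2*e1 - 3/2*e2 + 1276/9*e3 - 26*e1 e2 + 5/3*e1 e3 - 9*e2 e3


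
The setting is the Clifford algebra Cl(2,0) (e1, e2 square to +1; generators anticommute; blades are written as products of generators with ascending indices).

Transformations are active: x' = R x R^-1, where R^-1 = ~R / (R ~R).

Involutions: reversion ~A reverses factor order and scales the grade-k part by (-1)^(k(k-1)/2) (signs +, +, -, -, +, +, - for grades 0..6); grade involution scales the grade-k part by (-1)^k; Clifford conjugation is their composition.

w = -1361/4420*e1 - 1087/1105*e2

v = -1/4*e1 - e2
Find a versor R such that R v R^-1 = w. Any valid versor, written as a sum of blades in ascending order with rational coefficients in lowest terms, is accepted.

Sketch: the shared square 17/16 makes R = v + w = -1233/2210*e1 - 2192/1105*e2 the natural versor; its sandwich fixes that direction, negates (v - w)/2, and sends v to w.
Answer: -1233/2210*e1 - 2192/1105*e2


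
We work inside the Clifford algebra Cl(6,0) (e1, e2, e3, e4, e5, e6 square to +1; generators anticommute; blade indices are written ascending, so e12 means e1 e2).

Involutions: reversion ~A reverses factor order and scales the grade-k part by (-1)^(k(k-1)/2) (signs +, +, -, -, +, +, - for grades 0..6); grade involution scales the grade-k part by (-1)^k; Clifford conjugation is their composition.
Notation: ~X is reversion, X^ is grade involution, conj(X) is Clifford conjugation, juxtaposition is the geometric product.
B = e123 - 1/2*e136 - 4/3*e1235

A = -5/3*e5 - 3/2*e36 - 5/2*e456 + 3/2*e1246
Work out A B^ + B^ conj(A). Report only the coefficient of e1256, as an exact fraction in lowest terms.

first term: 3/4*e1 - 20/9*e123 - 3/2*e126 - 3/4*e234 + 3/2*e346 - 5/3*e1235 + 2*e1256 - 5/4*e1345 - 5/6*e1356 - 2*e3456 + 10/3*e12346 - 5/2*e123456
second term: -3/4*e1 - 20/9*e123 - 3/2*e126 - 3/4*e234 + 3/2*e346 - 5/3*e1235 + 2*e1256 - 5/4*e1345 - 5/6*e1356 - 2*e3456 - 10/3*e12346 + 5/2*e123456
Answer: 4


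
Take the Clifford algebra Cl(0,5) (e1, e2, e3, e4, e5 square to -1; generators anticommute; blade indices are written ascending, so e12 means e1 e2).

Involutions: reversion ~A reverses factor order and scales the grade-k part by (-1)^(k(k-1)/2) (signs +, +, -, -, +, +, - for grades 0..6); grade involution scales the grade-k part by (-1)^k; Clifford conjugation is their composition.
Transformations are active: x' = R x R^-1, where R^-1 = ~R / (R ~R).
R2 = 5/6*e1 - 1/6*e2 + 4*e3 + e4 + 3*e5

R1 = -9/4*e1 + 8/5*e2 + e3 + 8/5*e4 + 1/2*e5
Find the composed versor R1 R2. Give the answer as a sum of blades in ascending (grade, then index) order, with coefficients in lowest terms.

Distribute over the terms of R1 (each basis-blade product reordered to ascending indices, repeated generators contracted through their squares):
(-9/4*e1) R2 = 15/8 + 3/8*e12 - 9*e13 - 9/4*e14 - 27/4*e15
(8/5*e2) R2 = 4/15 - 4/3*e12 + 32/5*e23 + 8/5*e24 + 24/5*e25
(e3) R2 = -4 - 5/6*e13 + 1/6*e23 + e34 + 3*e35
(8/5*e4) R2 = -8/5 - 4/3*e14 + 4/15*e24 - 32/5*e34 + 24/5*e45
(1/2*e5) R2 = -3/2 - 5/12*e15 + 1/12*e25 - 2*e35 - 1/2*e45
Summing the partial products and collecting blades:
Answer: -119/24 - 23/24*e12 - 59/6*e13 - 43/12*e14 - 43/6*e15 + 197/30*e23 + 28/15*e24 + 293/60*e25 - 27/5*e34 + e35 + 43/10*e45


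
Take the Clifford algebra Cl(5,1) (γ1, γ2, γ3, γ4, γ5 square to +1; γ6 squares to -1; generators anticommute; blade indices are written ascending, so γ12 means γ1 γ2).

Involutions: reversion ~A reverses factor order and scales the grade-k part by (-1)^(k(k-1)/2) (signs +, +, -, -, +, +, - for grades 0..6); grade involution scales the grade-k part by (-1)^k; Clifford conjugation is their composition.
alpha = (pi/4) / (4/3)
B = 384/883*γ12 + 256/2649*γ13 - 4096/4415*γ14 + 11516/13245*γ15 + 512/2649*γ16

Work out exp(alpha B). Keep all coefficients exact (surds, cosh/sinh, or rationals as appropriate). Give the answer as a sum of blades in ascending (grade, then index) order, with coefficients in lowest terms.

B^2 term by term: the squares give (384/883)^2*(γ12)^2 + (256/2649)^2*(γ13)^2 + (-4096/4415)^2*(γ14)^2 + (11516/13245)^2*(γ15)^2 + (512/2649)^2*(γ16)^2 = 147456/779689*(-1) + 65536/7017201*(-1) + 16777216/19492225*(-1) + 132618256/175430025*(-1) + 262144/7017201*(+1) = -16/9 (each basis 2-blade squares to minus the product of its generators' squares); cross terms between blades sharing an index anticommute and cancel. So B^2 = -16/9.
B^2 = -16/9 — the series telescopes trigonometrically here: l = 4/3, alpha*l = pi/4, so exp(alpha B) = cos(pi/4) + (sin(pi/4)/(4/3))*B = sqrt(2)/2 + (3*sqrt(2)/8)*B.
Answer: sqrt(2)/2 + 144*sqrt(2)/883*γ12 + 32*sqrt(2)/883*γ13 - 1536*sqrt(2)/4415*γ14 + 2879*sqrt(2)/8830*γ15 + 64*sqrt(2)/883*γ16


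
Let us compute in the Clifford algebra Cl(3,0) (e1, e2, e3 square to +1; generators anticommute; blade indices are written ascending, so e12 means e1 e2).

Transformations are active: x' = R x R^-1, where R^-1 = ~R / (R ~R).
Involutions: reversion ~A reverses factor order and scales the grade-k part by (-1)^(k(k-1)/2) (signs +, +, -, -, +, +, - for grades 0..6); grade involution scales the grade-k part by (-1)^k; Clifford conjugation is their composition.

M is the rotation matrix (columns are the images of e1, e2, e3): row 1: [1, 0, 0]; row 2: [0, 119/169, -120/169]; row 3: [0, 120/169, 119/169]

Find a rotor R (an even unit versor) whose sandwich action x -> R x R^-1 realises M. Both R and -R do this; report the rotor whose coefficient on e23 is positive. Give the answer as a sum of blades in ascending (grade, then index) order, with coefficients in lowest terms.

Method: write R = a + b12*e12 + b13*e13 + b23*e23 with a^2 + b12^2 + b13^2 + b23^2 = 1 (so R^-1 = ~R). Expanding the columns R e_j ~R gives tr M = 4a^2 - 1 and, from the antisymmetric part, M21 - M12 = -4a*b12, M13 - M31 = 4a*b13, M32 - M23 = -4a*b23.
Here tr M = 407/169, so a^2 = (1 + tr M)/4 = 144/169 and a = ±12/13. Taking a = 12/13: M21 - M12 = 0, M13 - M31 = 0, M32 - M23 = 240/169, giving b12 = 0, b13 = 0, b23 = -5/13, i.e. R = 12/13 - 5/13*e23.
Its e23 coefficient is negative, so report the other preimage -R.
Answer: -12/13 + 5/13*e23. Uniqueness: Spin(3) -> SO(3) maps R and -R to the same rotation of trace 407/169; fixing the sign of the e23 coefficient removes the ambiguity.


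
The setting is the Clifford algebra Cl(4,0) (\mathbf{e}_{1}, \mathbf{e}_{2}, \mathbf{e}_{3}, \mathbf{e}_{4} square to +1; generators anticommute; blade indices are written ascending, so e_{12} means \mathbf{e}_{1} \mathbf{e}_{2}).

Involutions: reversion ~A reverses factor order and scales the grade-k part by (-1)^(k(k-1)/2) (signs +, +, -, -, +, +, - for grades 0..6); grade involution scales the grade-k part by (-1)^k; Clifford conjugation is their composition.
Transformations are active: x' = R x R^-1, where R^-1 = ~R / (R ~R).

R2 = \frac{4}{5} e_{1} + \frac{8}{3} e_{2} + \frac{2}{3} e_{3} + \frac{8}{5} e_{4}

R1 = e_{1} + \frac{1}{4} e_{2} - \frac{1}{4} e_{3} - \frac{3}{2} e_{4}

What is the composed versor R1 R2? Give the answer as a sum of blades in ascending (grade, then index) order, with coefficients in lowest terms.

Distribute over the terms of R1 (each basis-blade product reordered to ascending indices, repeated generators contracted through their squares):
(e_{1}) R2 = \frac{4}{5} + \frac{8}{3} e_{12} + \frac{2}{3} e_{13} + \frac{8}{5} e_{14}
(\frac{1}{4} e_{2}) R2 = \frac{2}{3} - \frac{1}{5} e_{12} + \frac{1}{6} e_{23} + \frac{2}{5} e_{24}
(-\frac{1}{4} e_{3}) R2 = -\frac{1}{6} + \frac{1}{5} e_{13} + \frac{2}{3} e_{23} - \frac{2}{5} e_{34}
(-\frac{3}{2} e_{4}) R2 = -\frac{12}{5} + \frac{6}{5} e_{14} + 4 e_{24} + e_{34}
Summing the partial products and collecting blades:
Answer: -\frac{11}{10} + \frac{37}{15} e_{12} + \frac{13}{15} e_{13} + \frac{14}{5} e_{14} + \frac{5}{6} e_{23} + \frac{22}{5} e_{24} + \frac{3}{5} e_{34}


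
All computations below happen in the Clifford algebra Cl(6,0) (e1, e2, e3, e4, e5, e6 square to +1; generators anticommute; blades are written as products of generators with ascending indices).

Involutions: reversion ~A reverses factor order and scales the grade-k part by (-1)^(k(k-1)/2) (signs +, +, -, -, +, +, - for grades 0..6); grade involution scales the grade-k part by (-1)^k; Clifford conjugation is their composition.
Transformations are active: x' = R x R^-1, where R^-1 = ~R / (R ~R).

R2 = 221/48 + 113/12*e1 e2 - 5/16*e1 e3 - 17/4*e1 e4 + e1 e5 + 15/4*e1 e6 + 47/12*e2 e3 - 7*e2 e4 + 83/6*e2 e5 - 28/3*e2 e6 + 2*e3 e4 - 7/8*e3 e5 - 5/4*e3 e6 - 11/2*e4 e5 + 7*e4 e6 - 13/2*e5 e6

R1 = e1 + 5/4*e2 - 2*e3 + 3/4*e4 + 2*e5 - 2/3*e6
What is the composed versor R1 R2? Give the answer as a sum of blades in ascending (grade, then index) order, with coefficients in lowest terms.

Distribute over the terms of R1 (each basis-blade product reordered to ascending indices, repeated generators contracted through their squares):
(e1) R2 = 221/48*e1 + 113/12*e2 - 5/16*e3 - 17/4*e4 + e5 + 15/4*e6 + 47/12*e1 e2 e3 - 7*e1 e2 e4 + 83/6*e1 e2 e5 - 28/3*e1 e2 e6 + 2*e1 e3 e4 - 7/8*e1 e3 e5 - 5/4*e1 e3 e6 - 11/2*e1 e4 e5 + 7*e1 e4 e6 - 13/2*e1 e5 e6
(5/4*e2) R2 = -565/48*e1 + 1105/192*e2 + 235/48*e3 - 35/4*e4 + 415/24*e5 - 35/3*e6 + 25/64*e1 e2 e3 + 85/16*e1 e2 e4 - 5/4*e1 e2 e5 - 75/16*e1 e2 e6 + 5/2*e2 e3 e4 - 35/32*e2 e3 e5 - 25/16*e2 e3 e6 - 55/8*e2 e4 e5 + 35/4*e2 e4 e6 - 65/8*e2 e5 e6
(-2*e3) R2 = -5/8*e1 + 47/6*e2 - 221/24*e3 - 4*e4 + 7/4*e5 + 5/2*e6 - 113/6*e1 e2 e3 - 17/2*e1 e3 e4 + 2*e1 e3 e5 + 15/2*e1 e3 e6 - 14*e2 e3 e4 + 83/3*e2 e3 e5 - 56/3*e2 e3 e6 + 11*e3 e4 e5 - 14*e3 e4 e6 + 13*e3 e5 e6
(3/4*e4) R2 = 51/16*e1 + 21/4*e2 - 3/2*e3 + 221/64*e4 - 33/8*e5 + 21/4*e6 + 113/16*e1 e2 e4 - 15/64*e1 e3 e4 - 3/4*e1 e4 e5 - 45/16*e1 e4 e6 + 47/16*e2 e3 e4 - 83/8*e2 e4 e5 + 7*e2 e4 e6 + 21/32*e3 e4 e5 + 15/16*e3 e4 e6 - 39/8*e4 e5 e6
(2*e5) R2 = -2*e1 - 83/3*e2 + 7/4*e3 + 11*e4 + 221/24*e5 - 13*e6 + 113/6*e1 e2 e5 - 5/8*e1 e3 e5 - 17/2*e1 e4 e5 - 15/2*e1 e5 e6 + 47/6*e2 e3 e5 - 14*e2 e4 e5 + 56/3*e2 e5 e6 + 4*e3 e4 e5 + 5/2*e3 e5 e6 - 14*e4 e5 e6
(-2/3*e6) R2 = 5/2*e1 - 56/9*e2 - 5/6*e3 + 14/3*e4 - 13/3*e5 - 221/72*e6 - 113/18*e1 e2 e6 + 5/24*e1 e3 e6 + 17/6*e1 e4 e6 - 2/3*e1 e5 e6 - 47/18*e2 e3 e6 + 14/3*e2 e4 e6 - 83/9*e2 e5 e6 - 4/3*e3 e4 e6 + 7/12*e3 e5 e6 + 11/3*e4 e5 e6
Summing the partial products and collecting blades:
Answer: -197/48*e1 - 3245/576*e2 - 125/24*e3 + 407/192*e4 + 499/24*e5 - 1169/72*e6 - 2789/192*e1 e2 e3 + 43/8*e1 e2 e4 + 377/12*e1 e2 e5 - 2923/144*e1 e2 e6 - 431/64*e1 e3 e4 + 1/2*e1 e3 e5 + 155/24*e1 e3 e6 - 59/4*e1 e4 e5 + 337/48*e1 e4 e6 - 44/3*e1 e5 e6 - 137/16*e2 e3 e4 + 1101/32*e2 e3 e5 - 3289/144*e2 e3 e6 - 125/4*e2 e4 e5 + 245/12*e2 e4 e6 + 95/72*e2 e5 e6 + 501/32*e3 e4 e5 - 691/48*e3 e4 e6 + 193/12*e3 e5 e6 - 365/24*e4 e5 e6


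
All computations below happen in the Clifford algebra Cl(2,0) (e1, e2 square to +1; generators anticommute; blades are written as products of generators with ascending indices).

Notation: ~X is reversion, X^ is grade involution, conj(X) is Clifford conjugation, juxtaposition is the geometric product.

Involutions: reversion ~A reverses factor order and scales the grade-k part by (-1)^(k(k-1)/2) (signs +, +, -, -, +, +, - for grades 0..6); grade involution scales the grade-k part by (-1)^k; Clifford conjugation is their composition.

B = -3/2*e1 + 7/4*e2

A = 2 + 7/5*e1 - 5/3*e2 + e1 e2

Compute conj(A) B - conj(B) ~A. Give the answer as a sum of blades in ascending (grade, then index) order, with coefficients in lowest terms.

first term: 301/60 - 19/4*e1 + 2*e2 + 1/20*e1 e2
second term: 301/60 + 5/4*e1 - 5*e2 - 1/20*e1 e2
Answer: -6*e1 + 7*e2 + 1/10*e1 e2


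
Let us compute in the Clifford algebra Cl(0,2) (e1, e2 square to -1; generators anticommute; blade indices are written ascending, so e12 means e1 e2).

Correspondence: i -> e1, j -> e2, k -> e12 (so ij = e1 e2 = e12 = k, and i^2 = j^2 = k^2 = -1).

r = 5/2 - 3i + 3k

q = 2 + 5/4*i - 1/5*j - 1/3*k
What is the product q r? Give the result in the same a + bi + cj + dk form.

In blades: q = 2 + 5/4*e1 - 1/5*e2 - 1/3*e12, r = 5/2 - 3*e1 + 3*e12.
Distribute q over r term by term (generator squares from the signature, products reordered to ascending indices): (2)*r = 5 - 6*e1 + 6*e12; (5/4*e1)*r = 15/4 + 25/8*e1 - 15/4*e2; (-1/5*e2)*r = -3/5*e1 - 1/2*e2 - 3/5*e12; (-1/3*e12)*r = 1 + e2 - 5/6*e12.
Sum: 39/4 - 139/40*e1 - 13/4*e2 + 137/30*e12; translating back through the correspondence:
Answer: 39/4 - 139/40*i - 13/4*j + 137/30*k


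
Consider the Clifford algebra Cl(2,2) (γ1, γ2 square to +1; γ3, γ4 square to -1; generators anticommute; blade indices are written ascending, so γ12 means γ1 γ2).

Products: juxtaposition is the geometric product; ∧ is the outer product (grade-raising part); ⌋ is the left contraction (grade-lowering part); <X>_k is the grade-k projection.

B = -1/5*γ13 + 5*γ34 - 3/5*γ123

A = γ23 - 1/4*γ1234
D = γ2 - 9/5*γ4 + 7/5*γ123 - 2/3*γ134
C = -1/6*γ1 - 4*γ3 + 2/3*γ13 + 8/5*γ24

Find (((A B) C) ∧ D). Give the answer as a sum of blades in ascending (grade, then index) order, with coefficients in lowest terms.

step 1: -3/5*γ1 - 3/20*γ4 + 29/20*γ12 - 101/20*γ24
step 2: -399/50 + 1/600*γ2 - 2/5*γ3 + 12/5*γ13 + 459/200*γ14 - 29/30*γ23 - 3/5*γ34 - 29/5*γ123 - 71/600*γ124 - 1/10*γ134 - 101/5*γ234 + 101/30*γ1234
step 3: -399/50*γ2 + 3591/250*γ4 + 2/5*γ23 - 3/1000*γ24 + 18/25*γ34 - 3393/250*γ123 - 459/200*γ124 + γ134 + 57/50*γ234 + 9307/900*γ1234
Answer: -399/50*γ2 + 3591/250*γ4 + 2/5*γ23 - 3/1000*γ24 + 18/25*γ34 - 3393/250*γ123 - 459/200*γ124 + γ134 + 57/50*γ234 + 9307/900*γ1234


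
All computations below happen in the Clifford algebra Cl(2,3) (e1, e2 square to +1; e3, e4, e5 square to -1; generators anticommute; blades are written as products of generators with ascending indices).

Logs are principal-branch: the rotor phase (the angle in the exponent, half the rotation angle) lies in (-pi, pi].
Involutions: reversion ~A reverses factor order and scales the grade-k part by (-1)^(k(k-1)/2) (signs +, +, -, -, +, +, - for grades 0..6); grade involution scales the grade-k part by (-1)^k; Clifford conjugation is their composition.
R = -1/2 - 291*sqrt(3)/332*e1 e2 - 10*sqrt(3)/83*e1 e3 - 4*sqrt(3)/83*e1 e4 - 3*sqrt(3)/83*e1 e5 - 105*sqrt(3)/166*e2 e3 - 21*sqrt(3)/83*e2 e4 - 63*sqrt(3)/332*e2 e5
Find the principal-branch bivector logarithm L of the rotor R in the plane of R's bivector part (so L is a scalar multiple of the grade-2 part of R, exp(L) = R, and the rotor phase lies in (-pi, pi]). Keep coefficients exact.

The scalar part of R is -1/2, so the principal-branch rotor phase is pinned; divide the bivector part by its sine to get the unit plane — L is the phase times that plane.
Concretely: cos(phase) = -1/2 gives phase = ±2*pi/3, and since phase/sin(phase) is even the sign is immaterial: L = (phase/sin(phase)) * <R>_2 = (4*sqrt(3)*pi/9) * <R>_2.
Answer: -97*pi/83*e1 e2 - 40*pi/249*e1 e3 - 16*pi/249*e1 e4 - 4*pi/83*e1 e5 - 70*pi/83*e2 e3 - 28*pi/83*e2 e4 - 21*pi/83*e2 e5


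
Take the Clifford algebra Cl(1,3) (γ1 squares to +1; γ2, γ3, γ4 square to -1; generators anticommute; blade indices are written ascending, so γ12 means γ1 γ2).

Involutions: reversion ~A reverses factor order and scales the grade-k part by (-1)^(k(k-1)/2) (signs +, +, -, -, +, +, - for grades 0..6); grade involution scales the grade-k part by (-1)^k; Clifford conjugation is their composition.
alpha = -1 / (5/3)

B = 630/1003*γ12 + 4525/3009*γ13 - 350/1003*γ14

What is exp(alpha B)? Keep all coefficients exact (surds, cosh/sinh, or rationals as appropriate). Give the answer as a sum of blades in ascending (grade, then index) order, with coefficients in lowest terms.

B^2 term by term: the squares give (630/1003)^2*(γ12)^2 + (4525/3009)^2*(γ13)^2 + (-350/1003)^2*(γ14)^2 = 396900/1006009*(+1) + 20475625/9054081*(+1) + 122500/1006009*(+1) = 25/9 (each basis 2-blade squares to minus the product of its generators' squares); cross terms between blades sharing an index anticommute and cancel. So B^2 = 25/9.
B^2 = 25/9 — a positive square means the series sums to a boost: l = 5/3, alpha*l = -1, so exp(alpha B) = cosh(-1) + (sinh(-1)/(5/3))*B = cosh(1) + (-3*sinh(1)/5)*B.
Answer: cosh(1) - 378*sinh(1)/1003*γ12 - 905*sinh(1)/1003*γ13 + 210*sinh(1)/1003*γ14


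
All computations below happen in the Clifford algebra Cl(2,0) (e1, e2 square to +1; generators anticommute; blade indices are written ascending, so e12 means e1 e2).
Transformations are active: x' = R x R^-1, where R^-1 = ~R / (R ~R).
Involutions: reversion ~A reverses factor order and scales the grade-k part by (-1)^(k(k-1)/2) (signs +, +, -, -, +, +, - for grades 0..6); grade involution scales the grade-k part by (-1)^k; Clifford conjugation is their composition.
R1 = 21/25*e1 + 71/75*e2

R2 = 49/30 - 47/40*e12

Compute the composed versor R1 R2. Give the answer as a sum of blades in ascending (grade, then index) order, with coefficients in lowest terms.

Distribute over the terms of R1 (each basis-blade product reordered to ascending indices, repeated generators contracted through their squares):
(21/25*e1) R2 = 343/250*e1 - 987/1000*e2
(71/75*e2) R2 = 3337/3000*e1 + 3479/2250*e2
Summing the partial products and collecting blades:
Answer: 7453/3000*e1 + 5033/9000*e2


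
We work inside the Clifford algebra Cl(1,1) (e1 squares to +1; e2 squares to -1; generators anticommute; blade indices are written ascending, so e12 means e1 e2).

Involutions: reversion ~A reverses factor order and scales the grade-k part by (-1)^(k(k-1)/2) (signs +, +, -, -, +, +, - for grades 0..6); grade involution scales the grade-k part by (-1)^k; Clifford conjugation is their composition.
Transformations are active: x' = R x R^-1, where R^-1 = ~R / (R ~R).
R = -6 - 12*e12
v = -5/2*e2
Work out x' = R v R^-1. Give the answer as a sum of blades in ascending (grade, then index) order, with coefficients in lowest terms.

~R = -6 + 12*e12, and R ~R = -108, so R^-1 = ~R / (-108).
R v = -30*e1 + 15*e2
Answer: -10/3*e1 + 25/6*e2


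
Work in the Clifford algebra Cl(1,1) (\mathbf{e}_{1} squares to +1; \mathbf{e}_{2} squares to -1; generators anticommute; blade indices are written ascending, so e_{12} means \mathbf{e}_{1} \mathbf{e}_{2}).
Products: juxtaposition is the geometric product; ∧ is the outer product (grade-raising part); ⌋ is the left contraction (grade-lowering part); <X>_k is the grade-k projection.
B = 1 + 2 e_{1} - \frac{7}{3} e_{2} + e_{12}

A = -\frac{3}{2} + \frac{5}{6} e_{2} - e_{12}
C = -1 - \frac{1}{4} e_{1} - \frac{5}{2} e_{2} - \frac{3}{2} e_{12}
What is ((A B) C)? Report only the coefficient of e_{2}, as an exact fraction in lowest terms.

step 1: -\frac{5}{9} - \frac{9}{2} e_{1} + \frac{19}{3} e_{2} - \frac{25}{6} e_{12}
step 2: \frac{1711}{72} - \frac{275}{18} e_{1} + \frac{55}{72} e_{2} + \frac{107}{6} e_{12}
Answer: \frac{55}{72}


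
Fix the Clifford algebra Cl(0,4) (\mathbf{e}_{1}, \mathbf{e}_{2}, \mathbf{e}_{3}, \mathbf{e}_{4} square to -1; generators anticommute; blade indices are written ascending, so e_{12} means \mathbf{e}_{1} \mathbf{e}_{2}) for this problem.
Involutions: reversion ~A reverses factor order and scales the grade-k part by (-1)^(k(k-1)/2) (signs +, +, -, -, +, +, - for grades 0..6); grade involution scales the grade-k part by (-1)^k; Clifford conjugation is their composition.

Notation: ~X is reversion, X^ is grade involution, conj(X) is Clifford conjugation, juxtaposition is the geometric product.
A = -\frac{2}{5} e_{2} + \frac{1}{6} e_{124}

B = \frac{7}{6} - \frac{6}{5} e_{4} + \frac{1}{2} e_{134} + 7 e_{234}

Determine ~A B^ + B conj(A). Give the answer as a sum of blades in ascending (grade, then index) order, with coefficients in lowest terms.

first term: -\frac{7}{15} e_{2} + \frac{1}{5} e_{12} + \frac{7}{6} e_{13} - \frac{1}{12} e_{23} - \frac{12}{25} e_{24} - \frac{14}{5} e_{34} - \frac{7}{36} e_{124} - \frac{1}{5} e_{1234}
second term: \frac{7}{15} e_{2} + \frac{1}{5} e_{12} - \frac{7}{6} e_{13} + \frac{1}{12} e_{23} + \frac{12}{25} e_{24} - \frac{14}{5} e_{34} + \frac{7}{36} e_{124} + \frac{1}{5} e_{1234}
Answer: \frac{2}{5} e_{12} - \frac{28}{5} e_{34}


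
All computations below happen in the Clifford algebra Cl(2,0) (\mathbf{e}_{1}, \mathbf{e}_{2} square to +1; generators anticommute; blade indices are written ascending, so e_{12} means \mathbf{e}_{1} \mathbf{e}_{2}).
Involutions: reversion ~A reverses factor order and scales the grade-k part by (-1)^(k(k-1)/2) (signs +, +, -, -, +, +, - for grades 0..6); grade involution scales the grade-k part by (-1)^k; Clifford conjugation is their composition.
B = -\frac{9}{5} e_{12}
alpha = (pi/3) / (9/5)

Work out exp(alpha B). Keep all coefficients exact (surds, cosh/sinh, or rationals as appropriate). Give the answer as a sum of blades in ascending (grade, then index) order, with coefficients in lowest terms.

B^2 = (-\frac{9}{5})^2*(e_{12})^2 = \frac{81}{25}*(-1) = -\frac{81}{25} (a basis 2-blade squares to minus the product of its generators' squares).
B^2 = -\frac{81}{25} — a negative square means the series sums to a rotation: l = \frac{9}{5}, alpha*l = \frac{\pi}{3}, so exp(alpha B) = cos(\frac{\pi}{3}) + (sin(\frac{\pi}{3})/(\frac{9}{5}))*B = \frac{1}{2} + (\frac{5 \sqrt{3}}{18})*B.
Answer: \frac{1}{2} - \frac{\sqrt{3}}{2} e_{12}


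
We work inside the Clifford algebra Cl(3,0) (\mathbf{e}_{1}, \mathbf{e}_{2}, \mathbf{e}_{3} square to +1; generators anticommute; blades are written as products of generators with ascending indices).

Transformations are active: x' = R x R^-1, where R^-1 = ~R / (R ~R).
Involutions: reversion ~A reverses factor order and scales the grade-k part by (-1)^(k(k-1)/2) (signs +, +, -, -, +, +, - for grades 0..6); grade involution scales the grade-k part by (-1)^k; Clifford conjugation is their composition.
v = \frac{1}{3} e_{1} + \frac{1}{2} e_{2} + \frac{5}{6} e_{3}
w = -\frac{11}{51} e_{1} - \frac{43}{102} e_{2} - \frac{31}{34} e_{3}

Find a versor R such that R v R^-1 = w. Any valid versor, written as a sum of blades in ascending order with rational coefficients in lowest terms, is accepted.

Sketch: the shared square \frac{19}{18} makes R = v + w = \frac{2}{17} e_{1} + \frac{4}{51} e_{2} - \frac{4}{51} e_{3} the natural versor; its sandwich fixes that direction, negates (v - w)/2, and sends v to w.
Answer: \frac{2}{17} e_{1} + \frac{4}{51} e_{2} - \frac{4}{51} e_{3}


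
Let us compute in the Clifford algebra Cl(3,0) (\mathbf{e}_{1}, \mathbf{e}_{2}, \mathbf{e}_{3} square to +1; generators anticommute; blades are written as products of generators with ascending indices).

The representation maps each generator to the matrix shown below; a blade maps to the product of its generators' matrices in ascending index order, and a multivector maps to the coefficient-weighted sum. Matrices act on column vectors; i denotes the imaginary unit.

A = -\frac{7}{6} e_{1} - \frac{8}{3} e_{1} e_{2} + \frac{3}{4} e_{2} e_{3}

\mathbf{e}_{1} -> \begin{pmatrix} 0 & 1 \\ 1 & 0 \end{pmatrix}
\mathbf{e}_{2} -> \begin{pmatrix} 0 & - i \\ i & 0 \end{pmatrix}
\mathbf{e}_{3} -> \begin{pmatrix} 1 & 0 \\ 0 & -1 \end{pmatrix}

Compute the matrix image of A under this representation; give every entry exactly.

Bivector images (products of the table entries): rho(e_{1} e_{2}) = rho(\mathbf{e}_{1})rho(\mathbf{e}_{2}) = \begin{pmatrix} i & 0 \\ 0 & - i \end{pmatrix}; rho(e_{2} e_{3}) = rho(\mathbf{e}_{2})rho(\mathbf{e}_{3}) = \begin{pmatrix} 0 & i \\ i & 0 \end{pmatrix}.
M = (-\frac{7}{6})*rho(e_{1}) + (-\frac{8}{3})*rho(e_{1} e_{2}) + (\frac{3}{4})*rho(e_{2} e_{3}), summed entrywise:
Answer: \begin{pmatrix} - \frac{8 i}{3} & - \frac{7}{6} + \frac{3 i}{4} \\ - \frac{7}{6} + \frac{3 i}{4} & \frac{8 i}{3} \end{pmatrix}


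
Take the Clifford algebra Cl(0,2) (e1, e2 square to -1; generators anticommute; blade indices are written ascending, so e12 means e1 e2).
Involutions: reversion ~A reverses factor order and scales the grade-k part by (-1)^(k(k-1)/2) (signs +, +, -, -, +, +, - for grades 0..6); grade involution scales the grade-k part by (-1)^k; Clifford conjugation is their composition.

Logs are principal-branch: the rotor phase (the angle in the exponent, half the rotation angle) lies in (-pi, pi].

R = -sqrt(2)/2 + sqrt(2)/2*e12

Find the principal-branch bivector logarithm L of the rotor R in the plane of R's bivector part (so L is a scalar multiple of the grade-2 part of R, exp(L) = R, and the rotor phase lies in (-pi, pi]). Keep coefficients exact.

The scalar part of R is -sqrt(2)/2, which fixes the principal-branch rotor phase; the unit plane is then the bivector part divided by the sine of that phase, and L is that plane scaled by the phase.
Concretely: cos(phase) = -sqrt(2)/2 gives phase = ±3*pi/4, and since phase/sin(phase) is even the sign is immaterial: L = (phase/sin(phase)) * <R>_2 = (3*sqrt(2)*pi/4) * <R>_2.
Answer: 3*pi/4*e12


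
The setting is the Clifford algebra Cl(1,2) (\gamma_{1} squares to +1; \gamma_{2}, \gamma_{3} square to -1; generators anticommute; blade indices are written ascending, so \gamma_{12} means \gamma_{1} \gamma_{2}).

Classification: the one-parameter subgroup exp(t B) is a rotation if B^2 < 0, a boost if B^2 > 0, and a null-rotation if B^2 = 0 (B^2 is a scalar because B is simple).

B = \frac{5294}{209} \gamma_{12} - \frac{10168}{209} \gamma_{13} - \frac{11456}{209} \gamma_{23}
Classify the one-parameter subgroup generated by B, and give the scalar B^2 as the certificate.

B^2 term by term: the squares give (\frac{5294}{209})^2*(\gamma_{12})^2 + (-\frac{10168}{209})^2*(\gamma_{13})^2 + (-\frac{11456}{209})^2*(\gamma_{23})^2 = \frac{28026436}{43681}*(+1) + \frac{103388224}{43681}*(+1) + \frac{131239936}{43681}*(-1) = 4 (each basis 2-blade squares to minus the product of its generators' squares); cross terms between blades sharing an index anticommute and cancel. So B^2 = 4.
Answer: boost, certificate B^2 = 4. Because 4 is invariant under every versor sandwich, the classification follows from its sign alone.


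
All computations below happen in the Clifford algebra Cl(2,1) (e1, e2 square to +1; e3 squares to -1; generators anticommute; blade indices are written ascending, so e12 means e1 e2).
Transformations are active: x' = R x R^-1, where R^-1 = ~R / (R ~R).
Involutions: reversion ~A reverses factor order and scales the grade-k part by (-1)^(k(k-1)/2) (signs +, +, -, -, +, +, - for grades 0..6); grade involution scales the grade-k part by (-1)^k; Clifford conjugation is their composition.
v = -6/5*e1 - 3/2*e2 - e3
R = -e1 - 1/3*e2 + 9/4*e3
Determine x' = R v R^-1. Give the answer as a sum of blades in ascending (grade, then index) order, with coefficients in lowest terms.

~R = -e1 - 1/3*e2 + 9/4*e3, and R ~R = -569/144, so R^-1 = ~R / (-569/144).
R v = 79/20 + 11/10*e12 + 37/10*e13 + 89/24*e23
Answer: 9102/2845*e1 + 12327/5690*e2 - 9953/2845*e3


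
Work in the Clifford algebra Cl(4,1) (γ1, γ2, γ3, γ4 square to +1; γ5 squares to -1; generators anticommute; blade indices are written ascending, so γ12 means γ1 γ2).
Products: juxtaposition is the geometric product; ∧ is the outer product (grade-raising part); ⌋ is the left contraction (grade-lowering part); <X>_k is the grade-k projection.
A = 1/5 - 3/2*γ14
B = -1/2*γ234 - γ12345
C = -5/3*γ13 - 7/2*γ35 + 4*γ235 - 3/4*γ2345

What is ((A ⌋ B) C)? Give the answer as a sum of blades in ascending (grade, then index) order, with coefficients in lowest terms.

step 1: -1/10*γ234 - 3/2*γ235 - 1/5*γ12345
step 2: -6 - 3/20*γ1 + 21/4*γ2 - 9/8*γ4 - 3/40*γ5 - 4/5*γ14 + 2/5*γ45 - 8/15*γ124 + 5/2*γ125 - 1/60*γ245
Answer: -6 - 3/20*γ1 + 21/4*γ2 - 9/8*γ4 - 3/40*γ5 - 4/5*γ14 + 2/5*γ45 - 8/15*γ124 + 5/2*γ125 - 1/60*γ245


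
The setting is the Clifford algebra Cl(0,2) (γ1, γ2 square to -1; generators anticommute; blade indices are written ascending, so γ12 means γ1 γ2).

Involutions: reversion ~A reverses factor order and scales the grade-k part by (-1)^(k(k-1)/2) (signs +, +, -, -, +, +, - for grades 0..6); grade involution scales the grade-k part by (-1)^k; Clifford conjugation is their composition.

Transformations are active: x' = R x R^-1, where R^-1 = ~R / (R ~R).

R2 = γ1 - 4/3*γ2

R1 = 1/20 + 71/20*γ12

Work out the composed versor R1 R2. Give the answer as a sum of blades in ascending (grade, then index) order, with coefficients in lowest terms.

Distribute over the terms of R1 (each basis-blade product reordered to ascending indices, repeated generators contracted through their squares):
(1/20) R2 = 1/20*γ1 - 1/15*γ2
(71/20*γ12) R2 = 71/15*γ1 + 71/20*γ2
Summing the partial products and collecting blades:
Answer: 287/60*γ1 + 209/60*γ2


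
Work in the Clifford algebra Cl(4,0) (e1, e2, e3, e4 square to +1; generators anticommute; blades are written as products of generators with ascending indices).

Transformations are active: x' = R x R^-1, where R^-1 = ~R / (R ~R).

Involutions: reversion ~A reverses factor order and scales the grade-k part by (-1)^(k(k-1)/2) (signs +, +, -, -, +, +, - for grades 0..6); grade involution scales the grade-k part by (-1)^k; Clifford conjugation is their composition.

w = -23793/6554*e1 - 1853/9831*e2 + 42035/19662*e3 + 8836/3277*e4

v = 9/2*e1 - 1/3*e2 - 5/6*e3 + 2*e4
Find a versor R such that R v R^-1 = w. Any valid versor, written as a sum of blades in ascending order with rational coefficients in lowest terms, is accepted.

Take R = v + w = 2850/3277*e1 - 1710/3277*e2 + 4275/3277*e3 + 15390/3277*e4. Because q(v) = q(w) = 451/18, conjugation by R sends v exactly to w.
Answer: 2850/3277*e1 - 1710/3277*e2 + 4275/3277*e3 + 15390/3277*e4


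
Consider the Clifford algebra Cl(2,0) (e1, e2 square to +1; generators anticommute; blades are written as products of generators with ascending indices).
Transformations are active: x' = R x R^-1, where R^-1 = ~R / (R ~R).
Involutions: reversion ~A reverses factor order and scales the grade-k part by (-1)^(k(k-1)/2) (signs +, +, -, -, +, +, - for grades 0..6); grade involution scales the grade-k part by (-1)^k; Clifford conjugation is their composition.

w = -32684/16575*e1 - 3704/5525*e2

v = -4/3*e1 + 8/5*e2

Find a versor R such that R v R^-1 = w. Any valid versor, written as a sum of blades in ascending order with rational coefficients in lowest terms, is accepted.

R = v + w = -54784/16575*e1 + 5136/5525*e2 works: the equal norms (976/225) guarantee its sandwich swaps v into w.
Answer: -54784/16575*e1 + 5136/5525*e2


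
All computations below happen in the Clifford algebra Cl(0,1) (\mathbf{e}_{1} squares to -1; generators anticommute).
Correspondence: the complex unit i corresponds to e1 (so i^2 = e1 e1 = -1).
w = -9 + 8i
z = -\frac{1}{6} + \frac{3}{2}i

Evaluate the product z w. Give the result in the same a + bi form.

In blades: z = -\frac{1}{6} + \frac{3}{2} e_{1}, w = -9 + 8 e_{1}.
Distribute z over w term by term (generator squares from the signature, products reordered to ascending indices): (-\frac{1}{6})*w = \frac{3}{2} - \frac{4}{3} e_{1}; (\frac{3}{2} e_{1})*w = -12 - \frac{27}{2} e_{1}.
Sum: -\frac{21}{2} - \frac{89}{6} e_{1}; translating back through the correspondence:
Answer: -\frac{21}{2} - \frac{89}{6}i


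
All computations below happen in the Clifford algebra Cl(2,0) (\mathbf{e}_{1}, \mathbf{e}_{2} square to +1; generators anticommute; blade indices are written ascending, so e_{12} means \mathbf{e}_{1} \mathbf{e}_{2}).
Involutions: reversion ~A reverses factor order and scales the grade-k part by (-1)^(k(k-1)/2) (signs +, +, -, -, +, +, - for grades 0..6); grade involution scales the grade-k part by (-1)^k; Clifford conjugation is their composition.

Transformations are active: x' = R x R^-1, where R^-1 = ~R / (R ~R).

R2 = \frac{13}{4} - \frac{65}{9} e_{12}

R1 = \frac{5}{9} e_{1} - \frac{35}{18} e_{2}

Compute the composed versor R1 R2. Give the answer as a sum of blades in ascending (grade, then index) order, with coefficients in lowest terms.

Distribute over the terms of R1 (each basis-blade product reordered to ascending indices, repeated generators contracted through their squares):
(\frac{5}{9} e_{1}) R2 = \frac{65}{36} e_{1} - \frac{325}{81} e_{2}
(-\frac{35}{18} e_{2}) R2 = -\frac{2275}{162} e_{1} - \frac{455}{72} e_{2}
Summing the partial products and collecting blades:
Answer: -\frac{3965}{324} e_{1} - \frac{6695}{648} e_{2}


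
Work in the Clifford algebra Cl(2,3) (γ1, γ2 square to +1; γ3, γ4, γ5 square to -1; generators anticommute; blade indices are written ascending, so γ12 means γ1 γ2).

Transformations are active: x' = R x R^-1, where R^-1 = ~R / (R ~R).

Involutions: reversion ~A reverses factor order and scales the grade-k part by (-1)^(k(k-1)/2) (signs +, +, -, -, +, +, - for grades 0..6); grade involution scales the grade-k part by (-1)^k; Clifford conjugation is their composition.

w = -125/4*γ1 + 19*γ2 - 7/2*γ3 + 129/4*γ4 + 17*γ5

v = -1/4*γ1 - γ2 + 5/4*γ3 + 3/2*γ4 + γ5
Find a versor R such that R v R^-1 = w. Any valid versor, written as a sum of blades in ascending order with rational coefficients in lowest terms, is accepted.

Why this works: both vectors square to -15/4, so q(v) = q(w) and R = v + w = -63/2*γ1 + 18*γ2 - 9/4*γ3 + 135/4*γ4 + 18*γ5 carries v to w — its own direction survives, the complement (v - w)/2 flips.
Answer: -63/2*γ1 + 18*γ2 - 9/4*γ3 + 135/4*γ4 + 18*γ5


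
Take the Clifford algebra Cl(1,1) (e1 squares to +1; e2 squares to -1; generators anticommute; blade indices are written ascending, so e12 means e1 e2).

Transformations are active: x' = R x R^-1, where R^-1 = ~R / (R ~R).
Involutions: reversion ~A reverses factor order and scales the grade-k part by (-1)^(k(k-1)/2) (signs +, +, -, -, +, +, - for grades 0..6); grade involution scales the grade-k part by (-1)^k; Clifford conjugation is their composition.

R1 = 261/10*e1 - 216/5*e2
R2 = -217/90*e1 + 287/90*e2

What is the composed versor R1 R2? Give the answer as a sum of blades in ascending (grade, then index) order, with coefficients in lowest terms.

Distribute over the terms of R1 (each basis-blade product reordered to ascending indices, repeated generators contracted through their squares):
(261/10*e1) R2 = -6293/100 + 8323/100*e12
(-216/5*e2) R2 = 3444/25 - 2604/25*e12
Summing the partial products and collecting blades:
Answer: 7483/100 - 2093/100*e12


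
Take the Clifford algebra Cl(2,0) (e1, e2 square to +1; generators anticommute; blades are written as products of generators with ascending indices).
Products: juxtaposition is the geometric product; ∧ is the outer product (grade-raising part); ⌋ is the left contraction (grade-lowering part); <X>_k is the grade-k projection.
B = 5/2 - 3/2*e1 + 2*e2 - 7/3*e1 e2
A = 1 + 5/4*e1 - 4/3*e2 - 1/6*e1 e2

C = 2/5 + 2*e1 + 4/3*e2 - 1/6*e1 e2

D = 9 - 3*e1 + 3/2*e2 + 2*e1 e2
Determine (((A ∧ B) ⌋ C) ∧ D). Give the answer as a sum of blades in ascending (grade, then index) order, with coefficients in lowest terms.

step 1: 5/2 + 13/8*e1 - 4/3*e2 - 9/4*e1 e2
step 2: 151/72 + 43/9*e1 + 49/16*e2 - 5/12*e1 e2
step 3: 151/8 + 881/24*e1 + 737/24*e2 + 2419/144*e1 e2
Answer: 151/8 + 881/24*e1 + 737/24*e2 + 2419/144*e1 e2


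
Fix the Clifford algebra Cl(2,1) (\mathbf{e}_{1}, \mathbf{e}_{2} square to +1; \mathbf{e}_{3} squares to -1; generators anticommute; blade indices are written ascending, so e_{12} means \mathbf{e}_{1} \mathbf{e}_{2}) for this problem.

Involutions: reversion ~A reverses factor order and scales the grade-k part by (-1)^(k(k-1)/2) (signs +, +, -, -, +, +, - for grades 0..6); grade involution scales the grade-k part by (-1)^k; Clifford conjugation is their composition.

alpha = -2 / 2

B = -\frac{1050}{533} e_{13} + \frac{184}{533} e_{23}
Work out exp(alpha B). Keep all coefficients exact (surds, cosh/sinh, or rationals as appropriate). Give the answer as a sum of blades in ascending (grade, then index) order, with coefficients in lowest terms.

B^2 term by term: the squares give (-\frac{1050}{533})^2*(e_{13})^2 + (\frac{184}{533})^2*(e_{23})^2 = \frac{1102500}{284089}*(+1) + \frac{33856}{284089}*(+1) = 4 (each basis 2-blade squares to minus the product of its generators' squares); cross terms between blades sharing an index anticommute and cancel. So B^2 = 4.
B^2 = 4 — a positive square means the series sums to a boost: l = 2, alpha*l = -2, so exp(alpha B) = cosh(-2) + (sinh(-2)/2)*B = \cosh{\left(2 \right)} + (- \frac{\sinh{\left(2 \right)}}{2})*B.
Answer: \cosh{\left(2 \right)} + \frac{525 \sinh{\left(2 \right)}}{533} e_{13} - \frac{92 \sinh{\left(2 \right)}}{533} e_{23}
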